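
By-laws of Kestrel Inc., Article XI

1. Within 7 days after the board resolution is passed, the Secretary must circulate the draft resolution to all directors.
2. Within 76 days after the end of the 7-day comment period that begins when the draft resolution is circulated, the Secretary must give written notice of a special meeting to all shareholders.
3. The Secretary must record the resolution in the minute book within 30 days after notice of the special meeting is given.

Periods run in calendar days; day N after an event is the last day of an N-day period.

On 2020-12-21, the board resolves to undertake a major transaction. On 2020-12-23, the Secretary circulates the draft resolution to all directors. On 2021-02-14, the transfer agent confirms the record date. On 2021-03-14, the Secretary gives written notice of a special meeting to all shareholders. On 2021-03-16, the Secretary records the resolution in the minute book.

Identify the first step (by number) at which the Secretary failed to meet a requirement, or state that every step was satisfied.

Step 1: 7 days after 2020-12-21 (when the board resolution is passed) is 2020-12-28; completed 2020-12-23, before the deadline.
Step 2: 76 days after 2020-12-30 (end of the 7-day comment period, which began when the draft resolution is circulated on 2020-12-23) is 2021-03-16; done 2021-03-14 — timely.
Step 3: 30 days after 2021-03-14 (when notice of the special meeting is given) is 2021-04-13; done 2021-03-16 — timely.

None — every step was satisfied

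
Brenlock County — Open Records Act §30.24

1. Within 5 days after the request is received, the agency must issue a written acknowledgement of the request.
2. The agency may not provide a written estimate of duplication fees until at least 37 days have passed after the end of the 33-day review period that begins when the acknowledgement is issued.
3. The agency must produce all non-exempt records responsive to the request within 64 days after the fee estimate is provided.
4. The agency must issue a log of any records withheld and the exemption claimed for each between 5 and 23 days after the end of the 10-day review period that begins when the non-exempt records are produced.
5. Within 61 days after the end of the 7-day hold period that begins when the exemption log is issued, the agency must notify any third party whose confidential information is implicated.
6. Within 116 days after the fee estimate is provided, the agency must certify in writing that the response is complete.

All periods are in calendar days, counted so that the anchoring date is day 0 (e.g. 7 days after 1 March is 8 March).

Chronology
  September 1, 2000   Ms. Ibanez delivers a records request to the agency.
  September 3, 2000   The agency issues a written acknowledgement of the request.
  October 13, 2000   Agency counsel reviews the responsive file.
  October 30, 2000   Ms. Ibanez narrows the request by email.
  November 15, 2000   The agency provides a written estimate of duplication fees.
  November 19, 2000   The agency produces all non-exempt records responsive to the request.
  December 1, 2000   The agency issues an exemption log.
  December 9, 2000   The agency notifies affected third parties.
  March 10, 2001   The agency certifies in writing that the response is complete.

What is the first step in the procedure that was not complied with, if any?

Step 4

(1) due by September 1, 2000 + 5 days = September 6, 2000; completed September 3, 2000, before the deadline.
(2) permitted from October 6, 2000 + 37 days = November 12, 2000 onward; November 15, 2000 is on or after that date.
(3) due by November 15, 2000 + 64 days = January 18, 2001; completed November 19, 2000, before the deadline.
(4) the permitted window runs from November 29, 2000 + 5 = December 4, 2000 to November 29, 2000 + 23 = December 22, 2000; December 1, 2000 is 3 days too early.
The analysis stops there.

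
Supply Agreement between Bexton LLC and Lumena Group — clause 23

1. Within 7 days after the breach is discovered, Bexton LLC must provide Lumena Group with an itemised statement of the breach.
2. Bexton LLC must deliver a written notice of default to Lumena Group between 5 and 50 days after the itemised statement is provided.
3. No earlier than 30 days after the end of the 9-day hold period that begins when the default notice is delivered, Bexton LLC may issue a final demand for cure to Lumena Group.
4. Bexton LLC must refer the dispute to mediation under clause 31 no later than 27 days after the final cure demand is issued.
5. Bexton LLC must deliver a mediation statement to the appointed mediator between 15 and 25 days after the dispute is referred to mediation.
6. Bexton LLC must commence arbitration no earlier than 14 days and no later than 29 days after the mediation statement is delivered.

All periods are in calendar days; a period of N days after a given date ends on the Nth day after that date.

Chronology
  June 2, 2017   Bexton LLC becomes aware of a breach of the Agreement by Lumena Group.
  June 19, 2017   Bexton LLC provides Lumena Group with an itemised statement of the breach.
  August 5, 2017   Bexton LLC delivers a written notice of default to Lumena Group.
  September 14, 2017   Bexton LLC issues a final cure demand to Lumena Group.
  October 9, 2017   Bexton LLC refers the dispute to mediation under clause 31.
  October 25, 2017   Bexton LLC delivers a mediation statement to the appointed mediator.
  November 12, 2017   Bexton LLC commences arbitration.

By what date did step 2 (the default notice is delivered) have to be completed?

August 8, 2017

Step 2 runs from June 19, 2017, when the itemised statement is provided. The window is 5–50 days after June 19, 2017; it closes on August 8, 2017.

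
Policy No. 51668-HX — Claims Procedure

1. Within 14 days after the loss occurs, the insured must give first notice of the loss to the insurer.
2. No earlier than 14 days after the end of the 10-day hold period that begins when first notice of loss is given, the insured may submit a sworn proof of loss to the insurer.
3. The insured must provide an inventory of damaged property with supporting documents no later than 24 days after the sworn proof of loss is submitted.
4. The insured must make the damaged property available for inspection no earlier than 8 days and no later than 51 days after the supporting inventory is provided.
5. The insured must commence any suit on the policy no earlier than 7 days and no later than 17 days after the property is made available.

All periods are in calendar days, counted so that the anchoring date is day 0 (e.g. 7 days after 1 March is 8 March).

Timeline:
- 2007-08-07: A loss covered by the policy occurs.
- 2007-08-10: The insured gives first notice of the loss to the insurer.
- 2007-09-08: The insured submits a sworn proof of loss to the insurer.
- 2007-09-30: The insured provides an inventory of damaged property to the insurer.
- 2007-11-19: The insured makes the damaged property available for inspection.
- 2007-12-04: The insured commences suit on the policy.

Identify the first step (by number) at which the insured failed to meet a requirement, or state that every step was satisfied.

Step 1 — counting 14 days from 2007-08-07 (when the loss occurs) gives a deadline of 2007-08-21; completed 2007-08-10, before the deadline.
Step 2 — must wait 14 days from 2007-08-20 (end of the 10-day hold period, which began when first notice of loss is given on 2007-08-10), so not before 2007-09-03; done 2007-09-08, after the minimum wait.
Step 3 — counting 24 days from 2007-09-08 (when the sworn proof of loss is submitted) gives a deadline of 2007-10-02; done 2007-09-30 — timely.
Step 4 — 8 and 51 days from 2007-09-30 (when the supporting inventory is provided) are 2007-10-08 and 2007-11-20 respectively; 2007-11-19 falls inside that range.
Step 5 — 7 and 17 days from 2007-11-19 (when the property is made available) are 2007-11-26 and 2007-12-06 respectively; done 2007-12-04, which is between those dates.

None — every step was satisfied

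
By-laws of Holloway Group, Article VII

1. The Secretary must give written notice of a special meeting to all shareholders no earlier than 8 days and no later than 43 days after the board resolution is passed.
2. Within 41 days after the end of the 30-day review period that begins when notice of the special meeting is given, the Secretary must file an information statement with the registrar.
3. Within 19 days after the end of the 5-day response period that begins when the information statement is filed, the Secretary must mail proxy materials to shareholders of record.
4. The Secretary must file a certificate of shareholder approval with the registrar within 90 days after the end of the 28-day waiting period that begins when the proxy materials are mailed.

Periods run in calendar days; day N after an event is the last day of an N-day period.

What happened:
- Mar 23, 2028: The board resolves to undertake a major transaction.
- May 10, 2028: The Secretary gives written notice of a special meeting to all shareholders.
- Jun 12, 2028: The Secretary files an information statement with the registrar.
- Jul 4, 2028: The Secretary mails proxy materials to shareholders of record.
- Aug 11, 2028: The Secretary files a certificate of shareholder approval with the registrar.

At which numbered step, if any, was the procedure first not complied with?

Step 1

Step 1: the window is 8–43 days after Mar 23, 2028 (when the board resolution is passed), so Mar 31, 2028 through May 5, 2028; May 10, 2028 is 5 days past the end of the window.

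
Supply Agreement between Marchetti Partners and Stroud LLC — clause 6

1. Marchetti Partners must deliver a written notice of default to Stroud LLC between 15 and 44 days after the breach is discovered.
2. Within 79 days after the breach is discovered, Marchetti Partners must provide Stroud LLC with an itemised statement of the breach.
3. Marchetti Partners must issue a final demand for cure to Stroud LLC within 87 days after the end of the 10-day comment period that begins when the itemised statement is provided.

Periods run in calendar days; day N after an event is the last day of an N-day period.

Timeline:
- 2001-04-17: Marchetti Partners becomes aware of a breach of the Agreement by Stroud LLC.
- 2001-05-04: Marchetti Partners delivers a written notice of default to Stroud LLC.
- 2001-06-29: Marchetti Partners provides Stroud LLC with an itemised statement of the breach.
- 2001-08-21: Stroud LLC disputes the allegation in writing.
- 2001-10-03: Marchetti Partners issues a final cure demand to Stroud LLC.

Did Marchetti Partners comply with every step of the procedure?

(1) the permitted window runs from 2001-04-17 + 15 = 2001-05-02 to 2001-04-17 + 44 = 2001-05-31; done 2001-05-04, which is between those dates.
(2) due by 2001-04-17 + 79 days = 2001-07-05; 2001-06-29 is within that limit.
(3) due by 2001-07-09 + 87 days = 2001-10-04; 2001-10-03 is within that limit.

Yes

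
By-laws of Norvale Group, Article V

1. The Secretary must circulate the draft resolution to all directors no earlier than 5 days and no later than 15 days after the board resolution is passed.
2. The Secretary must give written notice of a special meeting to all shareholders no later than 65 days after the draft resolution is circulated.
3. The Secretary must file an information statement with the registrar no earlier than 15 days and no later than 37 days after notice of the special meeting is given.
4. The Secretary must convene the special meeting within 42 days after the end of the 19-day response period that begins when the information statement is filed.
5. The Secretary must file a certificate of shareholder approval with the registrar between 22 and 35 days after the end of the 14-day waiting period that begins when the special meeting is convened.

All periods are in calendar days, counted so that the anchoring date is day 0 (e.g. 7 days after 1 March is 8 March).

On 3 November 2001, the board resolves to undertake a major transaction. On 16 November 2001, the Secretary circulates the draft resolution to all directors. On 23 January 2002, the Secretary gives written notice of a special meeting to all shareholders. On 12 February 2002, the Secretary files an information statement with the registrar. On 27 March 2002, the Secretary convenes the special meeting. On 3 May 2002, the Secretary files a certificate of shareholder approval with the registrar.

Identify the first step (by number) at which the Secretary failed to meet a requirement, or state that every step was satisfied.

Step 1 — 5 and 15 days from 3 November 2001 (when the board resolution is passed) are 8 November 2001 and 18 November 2001 respectively; done 16 November 2001, which is between those dates.
Step 2 — counting 65 days from 16 November 2001 (when the draft resolution is circulated) gives a deadline of 20 January 2002; done 23 January 2002 — 3 days late.

Step 2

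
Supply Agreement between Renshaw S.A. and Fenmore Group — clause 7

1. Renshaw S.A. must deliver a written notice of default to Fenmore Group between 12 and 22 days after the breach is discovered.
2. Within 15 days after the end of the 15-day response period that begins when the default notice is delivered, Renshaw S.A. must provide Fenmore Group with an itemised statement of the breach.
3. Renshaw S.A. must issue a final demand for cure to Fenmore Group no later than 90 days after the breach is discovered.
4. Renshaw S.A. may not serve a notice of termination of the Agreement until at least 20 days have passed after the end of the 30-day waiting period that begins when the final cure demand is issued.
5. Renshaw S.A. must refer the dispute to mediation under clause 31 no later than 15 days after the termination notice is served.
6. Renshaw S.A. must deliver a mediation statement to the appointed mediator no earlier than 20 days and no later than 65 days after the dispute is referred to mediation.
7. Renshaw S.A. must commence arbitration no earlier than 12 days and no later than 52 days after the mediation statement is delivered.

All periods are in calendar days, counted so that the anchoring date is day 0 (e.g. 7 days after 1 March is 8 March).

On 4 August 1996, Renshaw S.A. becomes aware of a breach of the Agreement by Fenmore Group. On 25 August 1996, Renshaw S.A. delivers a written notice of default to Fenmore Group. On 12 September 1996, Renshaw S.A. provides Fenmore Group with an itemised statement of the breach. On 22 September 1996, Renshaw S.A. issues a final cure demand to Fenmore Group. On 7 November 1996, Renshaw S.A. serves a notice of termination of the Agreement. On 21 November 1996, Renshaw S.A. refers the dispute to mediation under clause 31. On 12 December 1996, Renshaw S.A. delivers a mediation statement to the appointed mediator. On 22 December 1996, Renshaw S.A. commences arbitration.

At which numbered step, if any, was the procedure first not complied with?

Step 4

(1) the permitted window runs from 4 August 1996 + 12 = 16 August 1996 to 4 August 1996 + 22 = 26 August 1996; done 25 August 1996, which is between those dates.
(2) due by 9 September 1996 + 15 days = 24 September 1996; completed 12 September 1996, before the deadline.
(3) due by 4 August 1996 + 90 days = 2 November 1996; done 22 September 1996 — timely.
(4) permitted from 22 October 1996 + 20 days = 11 November 1996 onward; done 7 November 1996 — 4 days too early.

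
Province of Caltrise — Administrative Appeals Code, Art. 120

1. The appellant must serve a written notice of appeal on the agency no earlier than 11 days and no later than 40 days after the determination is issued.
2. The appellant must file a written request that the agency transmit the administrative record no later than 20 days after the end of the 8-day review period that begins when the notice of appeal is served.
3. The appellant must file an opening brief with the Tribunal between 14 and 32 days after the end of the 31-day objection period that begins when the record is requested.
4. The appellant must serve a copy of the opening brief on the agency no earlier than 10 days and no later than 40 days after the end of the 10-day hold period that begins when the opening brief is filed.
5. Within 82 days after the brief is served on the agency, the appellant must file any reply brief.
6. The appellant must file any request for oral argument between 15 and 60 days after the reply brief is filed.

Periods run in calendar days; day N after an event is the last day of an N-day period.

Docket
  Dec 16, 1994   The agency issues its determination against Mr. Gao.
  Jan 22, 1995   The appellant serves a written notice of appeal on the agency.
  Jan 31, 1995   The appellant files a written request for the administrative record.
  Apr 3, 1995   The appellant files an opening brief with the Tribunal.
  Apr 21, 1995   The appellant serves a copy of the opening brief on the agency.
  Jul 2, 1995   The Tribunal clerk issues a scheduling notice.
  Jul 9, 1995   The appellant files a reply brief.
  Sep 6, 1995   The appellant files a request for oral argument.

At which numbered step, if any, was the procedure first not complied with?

Step 4

Step 1 — 11 and 40 days from Dec 16, 1994 (when the determination is issued) are Dec 27, 1994 and Jan 25, 1995 respectively; done Jan 22, 1995, which is between those dates.
Step 2 — counting 20 days from Jan 30, 1995 (end of the 8-day review period, which began when the notice of appeal is served on Jan 22, 1995) gives a deadline of Feb 19, 1995; Jan 31, 1995 is within that limit.
Step 3 — 14 and 32 days from Mar 3, 1995 (end of the 31-day objection period, which began when the record is requested on Jan 31, 1995) are Mar 17, 1995 and Apr 4, 1995 respectively; done Apr 3, 1995, which is between those dates.
Step 4 — 10 and 40 days from Apr 13, 1995 (end of the 10-day hold period, which began when the opening brief is filed on Apr 3, 1995) are Apr 23, 1995 and May 23, 1995 respectively; done Apr 21, 1995 — 2 days before the window opened.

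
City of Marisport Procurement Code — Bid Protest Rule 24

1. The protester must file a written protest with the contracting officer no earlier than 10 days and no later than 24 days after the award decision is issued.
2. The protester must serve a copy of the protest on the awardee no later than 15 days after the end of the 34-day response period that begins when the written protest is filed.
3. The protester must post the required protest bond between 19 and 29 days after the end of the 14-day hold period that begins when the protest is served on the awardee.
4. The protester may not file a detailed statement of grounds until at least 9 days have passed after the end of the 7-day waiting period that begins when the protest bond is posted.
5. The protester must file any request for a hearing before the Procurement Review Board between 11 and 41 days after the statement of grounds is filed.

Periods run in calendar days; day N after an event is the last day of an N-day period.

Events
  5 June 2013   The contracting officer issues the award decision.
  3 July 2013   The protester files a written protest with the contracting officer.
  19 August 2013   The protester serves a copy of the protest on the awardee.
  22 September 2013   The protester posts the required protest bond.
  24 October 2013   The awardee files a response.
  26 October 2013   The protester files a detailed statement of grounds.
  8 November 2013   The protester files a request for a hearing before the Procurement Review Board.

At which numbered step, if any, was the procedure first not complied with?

(1) the permitted window runs from 5 June 2013 + 10 = 15 June 2013 to 5 June 2013 + 24 = 29 June 2013; done 3 July 2013 — 4 days after the window closed.
That is the first point of non-compliance.

Step 1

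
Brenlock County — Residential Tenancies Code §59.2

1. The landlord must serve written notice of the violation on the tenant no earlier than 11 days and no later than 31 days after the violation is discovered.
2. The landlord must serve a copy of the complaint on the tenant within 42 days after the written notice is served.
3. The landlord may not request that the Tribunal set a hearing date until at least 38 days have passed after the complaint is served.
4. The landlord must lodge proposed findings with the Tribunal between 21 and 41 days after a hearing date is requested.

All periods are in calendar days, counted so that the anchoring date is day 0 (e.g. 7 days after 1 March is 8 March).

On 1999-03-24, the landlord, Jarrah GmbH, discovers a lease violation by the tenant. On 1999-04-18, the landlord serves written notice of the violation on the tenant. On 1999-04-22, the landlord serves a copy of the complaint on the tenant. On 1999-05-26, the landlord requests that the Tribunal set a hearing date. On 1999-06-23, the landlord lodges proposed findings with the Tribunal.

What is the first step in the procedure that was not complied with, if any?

(1) the permitted window runs from 1999-03-24 + 11 = 1999-04-04 to 1999-03-24 + 31 = 1999-04-24; done 1999-04-18 — within the window.
(2) due by 1999-04-18 + 42 days = 1999-05-30; done 1999-04-22 — timely.
(3) permitted from 1999-04-22 + 38 days = 1999-05-30 onward; 1999-05-26 is 4 days before the earliest permitted date.
No need to go further; step 3 was not satisfied.

Step 3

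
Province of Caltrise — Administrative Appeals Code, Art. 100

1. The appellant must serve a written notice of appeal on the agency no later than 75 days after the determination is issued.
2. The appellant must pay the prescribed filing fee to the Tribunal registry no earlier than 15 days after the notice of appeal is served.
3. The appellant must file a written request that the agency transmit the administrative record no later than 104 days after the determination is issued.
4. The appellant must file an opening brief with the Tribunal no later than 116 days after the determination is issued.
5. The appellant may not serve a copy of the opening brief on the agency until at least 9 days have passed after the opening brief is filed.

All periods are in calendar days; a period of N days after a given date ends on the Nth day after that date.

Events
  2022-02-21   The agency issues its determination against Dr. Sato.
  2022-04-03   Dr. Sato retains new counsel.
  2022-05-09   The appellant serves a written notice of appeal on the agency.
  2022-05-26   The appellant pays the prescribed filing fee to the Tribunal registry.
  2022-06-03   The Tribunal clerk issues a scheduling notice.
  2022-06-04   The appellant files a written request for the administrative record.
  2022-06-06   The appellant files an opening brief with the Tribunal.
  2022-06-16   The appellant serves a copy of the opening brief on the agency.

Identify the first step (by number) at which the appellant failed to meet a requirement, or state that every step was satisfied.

Step 1

Step 1: 75 days after 2022-02-21 (when the determination is issued) is 2022-05-07; 2022-05-09 misses that deadline by 2 days.
The analysis stops there.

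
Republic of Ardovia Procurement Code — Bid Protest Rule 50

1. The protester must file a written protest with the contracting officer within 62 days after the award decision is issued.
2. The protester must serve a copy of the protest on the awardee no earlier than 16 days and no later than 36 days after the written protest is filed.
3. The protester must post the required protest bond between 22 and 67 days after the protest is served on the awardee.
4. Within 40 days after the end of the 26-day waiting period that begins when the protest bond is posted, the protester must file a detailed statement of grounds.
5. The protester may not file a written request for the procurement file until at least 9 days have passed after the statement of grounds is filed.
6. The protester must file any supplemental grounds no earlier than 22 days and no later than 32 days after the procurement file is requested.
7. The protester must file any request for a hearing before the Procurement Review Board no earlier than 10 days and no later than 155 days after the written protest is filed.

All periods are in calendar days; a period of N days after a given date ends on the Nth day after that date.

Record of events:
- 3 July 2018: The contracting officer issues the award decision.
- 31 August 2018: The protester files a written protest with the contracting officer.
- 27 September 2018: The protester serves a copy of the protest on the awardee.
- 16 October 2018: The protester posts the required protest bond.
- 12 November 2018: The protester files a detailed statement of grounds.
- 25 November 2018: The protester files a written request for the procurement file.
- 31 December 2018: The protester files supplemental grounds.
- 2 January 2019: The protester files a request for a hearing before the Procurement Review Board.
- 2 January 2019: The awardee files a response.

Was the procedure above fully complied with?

No

Step 1: 62 days after 3 July 2018 (when the award decision is issued) is 3 September 2018; done 31 August 2018 — timely.
Step 2: the window is 16–36 days after 31 August 2018 (when the written protest is filed), so 16 September 2018 through 6 October 2018; done 27 September 2018, which is between those dates.
Step 3: the window is 22–67 days after 27 September 2018 (when the protest is served on the awardee), so 19 October 2018 through 3 December 2018; 16 October 2018 is 3 days too early.
No need to go further; step 3 was not satisfied.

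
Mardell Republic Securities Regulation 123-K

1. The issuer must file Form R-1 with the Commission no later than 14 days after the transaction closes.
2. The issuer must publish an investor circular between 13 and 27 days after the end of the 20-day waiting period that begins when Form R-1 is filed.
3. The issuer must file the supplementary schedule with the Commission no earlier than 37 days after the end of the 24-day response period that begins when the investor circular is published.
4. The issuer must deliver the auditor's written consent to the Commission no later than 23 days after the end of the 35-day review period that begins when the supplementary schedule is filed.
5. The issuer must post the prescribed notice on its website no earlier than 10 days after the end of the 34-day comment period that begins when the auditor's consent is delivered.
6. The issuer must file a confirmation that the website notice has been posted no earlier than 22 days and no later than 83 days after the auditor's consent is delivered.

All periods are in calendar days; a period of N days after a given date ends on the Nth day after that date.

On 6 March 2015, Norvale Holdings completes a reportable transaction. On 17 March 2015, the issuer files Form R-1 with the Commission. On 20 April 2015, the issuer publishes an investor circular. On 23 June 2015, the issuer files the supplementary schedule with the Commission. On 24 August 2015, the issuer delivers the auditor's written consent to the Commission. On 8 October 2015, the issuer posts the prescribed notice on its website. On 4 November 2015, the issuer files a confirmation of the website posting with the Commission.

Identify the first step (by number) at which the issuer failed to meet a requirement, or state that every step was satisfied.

Step 4

(1) due by 6 March 2015 + 14 days = 20 March 2015; completed 17 March 2015, before the deadline.
(2) the permitted window runs from 6 April 2015 + 13 = 19 April 2015 to 6 April 2015 + 27 = 3 May 2015; done 20 April 2015, which is between those dates.
(3) permitted from 14 May 2015 + 37 days = 20 June 2015 onward; done 23 June 2015, after the minimum wait.
(4) due by 28 July 2015 + 23 days = 20 August 2015; not done until 24 August 2015, 4 days after the deadline.
The analysis stops there.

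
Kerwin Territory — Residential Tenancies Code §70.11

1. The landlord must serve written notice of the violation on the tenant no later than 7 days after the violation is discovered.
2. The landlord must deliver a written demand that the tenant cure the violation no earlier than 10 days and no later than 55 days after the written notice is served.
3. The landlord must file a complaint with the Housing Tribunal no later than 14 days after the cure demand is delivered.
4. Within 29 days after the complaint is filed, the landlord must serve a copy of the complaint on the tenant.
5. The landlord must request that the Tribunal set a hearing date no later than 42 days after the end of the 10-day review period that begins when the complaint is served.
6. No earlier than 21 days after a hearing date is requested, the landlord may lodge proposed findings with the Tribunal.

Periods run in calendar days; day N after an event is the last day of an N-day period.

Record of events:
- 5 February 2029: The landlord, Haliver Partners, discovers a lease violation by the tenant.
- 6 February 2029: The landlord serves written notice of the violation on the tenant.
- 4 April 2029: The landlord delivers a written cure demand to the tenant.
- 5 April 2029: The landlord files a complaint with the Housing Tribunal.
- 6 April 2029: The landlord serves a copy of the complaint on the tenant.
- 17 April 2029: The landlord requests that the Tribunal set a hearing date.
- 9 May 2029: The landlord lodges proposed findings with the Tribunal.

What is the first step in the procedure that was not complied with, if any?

Step 1: 7 days after 5 February 2029 (when the violation is discovered) is 12 February 2029; done 6 February 2029 — timely.
Step 2: the window is 10–55 days after 6 February 2029 (when the written notice is served), so 16 February 2029 through 2 April 2029; done 4 April 2029 — 2 days after the window closed.

Step 2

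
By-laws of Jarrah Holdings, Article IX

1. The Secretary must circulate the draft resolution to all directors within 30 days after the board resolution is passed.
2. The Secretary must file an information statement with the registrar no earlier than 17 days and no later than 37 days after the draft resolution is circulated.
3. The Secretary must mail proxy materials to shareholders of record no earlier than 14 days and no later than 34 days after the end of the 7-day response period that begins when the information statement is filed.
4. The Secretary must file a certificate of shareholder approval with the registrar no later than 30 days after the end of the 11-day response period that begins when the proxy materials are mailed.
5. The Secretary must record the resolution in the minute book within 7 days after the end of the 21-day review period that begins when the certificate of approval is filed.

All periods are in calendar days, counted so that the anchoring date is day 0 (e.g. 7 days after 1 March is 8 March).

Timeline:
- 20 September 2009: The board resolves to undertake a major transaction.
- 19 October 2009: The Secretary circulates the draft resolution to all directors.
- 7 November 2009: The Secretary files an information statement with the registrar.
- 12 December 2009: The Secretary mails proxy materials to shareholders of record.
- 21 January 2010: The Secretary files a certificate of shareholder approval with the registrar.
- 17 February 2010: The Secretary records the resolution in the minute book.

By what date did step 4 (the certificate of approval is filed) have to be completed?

The proxy materials are mailed on 12 December 2009; the 11-day response period therefore ends 23 December 2009, and step 4 runs from that date. 30 days after 23 December 2009 is 22 January 2010.

22 January 2010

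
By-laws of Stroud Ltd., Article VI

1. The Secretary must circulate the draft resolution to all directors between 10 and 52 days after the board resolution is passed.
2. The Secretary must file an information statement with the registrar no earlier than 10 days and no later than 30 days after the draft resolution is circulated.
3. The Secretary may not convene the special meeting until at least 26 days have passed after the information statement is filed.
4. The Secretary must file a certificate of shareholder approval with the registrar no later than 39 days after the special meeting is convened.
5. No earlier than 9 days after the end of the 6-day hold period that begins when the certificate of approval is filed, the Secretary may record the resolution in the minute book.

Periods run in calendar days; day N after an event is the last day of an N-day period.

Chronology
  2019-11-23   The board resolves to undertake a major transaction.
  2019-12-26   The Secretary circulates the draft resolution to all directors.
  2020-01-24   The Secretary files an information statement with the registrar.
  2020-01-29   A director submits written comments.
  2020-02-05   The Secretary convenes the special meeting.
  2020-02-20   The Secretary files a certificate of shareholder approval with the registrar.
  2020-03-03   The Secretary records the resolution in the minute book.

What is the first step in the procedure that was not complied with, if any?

Step 3

Step 1: the window is 10–52 days after 2019-11-23 (when the board resolution is passed), so 2019-12-03 through 2020-01-14; done 2019-12-26, which is between those dates.
Step 2: the window is 10–30 days after 2019-12-26 (when the draft resolution is circulated), so 2020-01-05 through 2020-01-25; done 2020-01-24, which is between those dates.
Step 3: the earliest permitted date is 26 days after 2020-01-24 (when the information statement is filed), i.e. 2020-02-19; 2020-02-05 is 14 days before the earliest permitted date.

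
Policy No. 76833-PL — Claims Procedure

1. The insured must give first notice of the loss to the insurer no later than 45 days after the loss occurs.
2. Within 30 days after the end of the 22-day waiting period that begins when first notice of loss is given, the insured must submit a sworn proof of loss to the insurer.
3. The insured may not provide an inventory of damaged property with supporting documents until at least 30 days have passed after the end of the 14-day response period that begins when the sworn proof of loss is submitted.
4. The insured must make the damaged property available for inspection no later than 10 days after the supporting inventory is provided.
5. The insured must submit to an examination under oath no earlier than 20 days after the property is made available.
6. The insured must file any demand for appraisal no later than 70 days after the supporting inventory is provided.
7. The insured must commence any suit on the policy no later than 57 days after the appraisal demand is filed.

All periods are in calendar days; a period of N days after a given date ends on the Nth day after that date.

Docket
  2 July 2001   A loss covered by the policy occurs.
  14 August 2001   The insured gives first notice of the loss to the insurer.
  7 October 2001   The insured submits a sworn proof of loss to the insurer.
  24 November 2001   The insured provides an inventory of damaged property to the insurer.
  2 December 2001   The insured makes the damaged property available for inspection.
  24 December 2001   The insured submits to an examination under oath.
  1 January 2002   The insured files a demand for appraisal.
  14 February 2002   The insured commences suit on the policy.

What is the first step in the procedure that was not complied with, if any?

Step 1: 45 days after 2 July 2001 (when the loss occurs) is 16 August 2001; 14 August 2001 is within that limit.
Step 2: 30 days after 5 September 2001 (end of the 22-day waiting period, which began when first notice of loss is given on 14 August 2001) is 5 October 2001; not done until 7 October 2001, 2 days after the deadline.
Later steps need not be reached.

Step 2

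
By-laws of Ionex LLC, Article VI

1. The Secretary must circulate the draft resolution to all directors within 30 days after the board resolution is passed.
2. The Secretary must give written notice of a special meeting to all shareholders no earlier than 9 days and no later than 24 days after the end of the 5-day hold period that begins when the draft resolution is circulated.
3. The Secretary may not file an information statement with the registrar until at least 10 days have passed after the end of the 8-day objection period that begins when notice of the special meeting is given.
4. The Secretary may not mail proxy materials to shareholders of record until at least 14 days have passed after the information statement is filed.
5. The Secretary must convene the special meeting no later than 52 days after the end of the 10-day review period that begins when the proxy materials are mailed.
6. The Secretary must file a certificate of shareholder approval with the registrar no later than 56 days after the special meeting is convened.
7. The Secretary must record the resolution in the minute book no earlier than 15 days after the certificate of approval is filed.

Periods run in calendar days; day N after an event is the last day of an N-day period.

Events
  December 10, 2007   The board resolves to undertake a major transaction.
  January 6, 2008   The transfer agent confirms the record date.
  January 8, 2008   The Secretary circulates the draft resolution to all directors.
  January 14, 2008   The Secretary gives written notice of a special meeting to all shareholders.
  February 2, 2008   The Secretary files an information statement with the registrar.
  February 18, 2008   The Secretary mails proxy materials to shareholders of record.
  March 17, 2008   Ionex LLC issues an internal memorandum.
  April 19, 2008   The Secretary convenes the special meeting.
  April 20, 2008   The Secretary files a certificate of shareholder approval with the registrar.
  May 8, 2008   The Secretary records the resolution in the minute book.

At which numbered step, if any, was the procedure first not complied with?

Step 1 — counting 30 days from December 10, 2007 (when the board resolution is passed) gives a deadline of January 9, 2008; January 8, 2008 is within that limit.
Step 2 — 9 and 24 days from January 13, 2008 (end of the 5-day hold period, which began when the draft resolution is circulated on January 8, 2008) are January 22, 2008 and February 6, 2008 respectively; January 14, 2008 is 8 days too early.

Step 2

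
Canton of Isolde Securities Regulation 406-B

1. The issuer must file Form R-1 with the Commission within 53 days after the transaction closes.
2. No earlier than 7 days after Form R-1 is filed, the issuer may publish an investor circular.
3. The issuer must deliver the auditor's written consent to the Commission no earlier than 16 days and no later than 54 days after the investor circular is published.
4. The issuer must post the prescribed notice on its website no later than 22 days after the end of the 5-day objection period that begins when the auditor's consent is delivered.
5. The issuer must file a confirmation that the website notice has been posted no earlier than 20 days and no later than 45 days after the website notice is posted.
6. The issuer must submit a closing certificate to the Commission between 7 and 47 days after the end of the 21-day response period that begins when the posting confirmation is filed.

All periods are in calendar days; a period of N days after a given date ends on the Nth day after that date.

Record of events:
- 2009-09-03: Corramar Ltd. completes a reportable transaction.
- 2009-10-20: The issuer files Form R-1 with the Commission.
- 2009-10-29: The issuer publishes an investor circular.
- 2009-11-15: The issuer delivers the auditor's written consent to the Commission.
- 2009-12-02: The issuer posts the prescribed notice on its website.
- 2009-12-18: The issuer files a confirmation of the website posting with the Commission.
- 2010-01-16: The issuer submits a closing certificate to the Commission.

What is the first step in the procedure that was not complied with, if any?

Step 5

Step 1: 53 days after 2009-09-03 (when the transaction closes) is 2009-10-26; done 2009-10-20 — timely.
Step 2: the earliest permitted date is 7 days after 2009-10-20 (when Form R-1 is filed), i.e. 2009-10-27; 2009-10-29 is on or after that date.
Step 3: the window is 16–54 days after 2009-10-29 (when the investor circular is published), so 2009-11-14 through 2009-12-22; done 2009-11-15 — within the window.
Step 4: 22 days after 2009-11-20 (end of the 5-day objection period, which began when the auditor's consent is delivered on 2009-11-15) is 2009-12-12; completed 2009-12-02, before the deadline.
Step 5: the window is 20–45 days after 2009-12-02 (when the website notice is posted), so 2009-12-22 through 2010-01-16; 2009-12-18 is 4 days too early.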